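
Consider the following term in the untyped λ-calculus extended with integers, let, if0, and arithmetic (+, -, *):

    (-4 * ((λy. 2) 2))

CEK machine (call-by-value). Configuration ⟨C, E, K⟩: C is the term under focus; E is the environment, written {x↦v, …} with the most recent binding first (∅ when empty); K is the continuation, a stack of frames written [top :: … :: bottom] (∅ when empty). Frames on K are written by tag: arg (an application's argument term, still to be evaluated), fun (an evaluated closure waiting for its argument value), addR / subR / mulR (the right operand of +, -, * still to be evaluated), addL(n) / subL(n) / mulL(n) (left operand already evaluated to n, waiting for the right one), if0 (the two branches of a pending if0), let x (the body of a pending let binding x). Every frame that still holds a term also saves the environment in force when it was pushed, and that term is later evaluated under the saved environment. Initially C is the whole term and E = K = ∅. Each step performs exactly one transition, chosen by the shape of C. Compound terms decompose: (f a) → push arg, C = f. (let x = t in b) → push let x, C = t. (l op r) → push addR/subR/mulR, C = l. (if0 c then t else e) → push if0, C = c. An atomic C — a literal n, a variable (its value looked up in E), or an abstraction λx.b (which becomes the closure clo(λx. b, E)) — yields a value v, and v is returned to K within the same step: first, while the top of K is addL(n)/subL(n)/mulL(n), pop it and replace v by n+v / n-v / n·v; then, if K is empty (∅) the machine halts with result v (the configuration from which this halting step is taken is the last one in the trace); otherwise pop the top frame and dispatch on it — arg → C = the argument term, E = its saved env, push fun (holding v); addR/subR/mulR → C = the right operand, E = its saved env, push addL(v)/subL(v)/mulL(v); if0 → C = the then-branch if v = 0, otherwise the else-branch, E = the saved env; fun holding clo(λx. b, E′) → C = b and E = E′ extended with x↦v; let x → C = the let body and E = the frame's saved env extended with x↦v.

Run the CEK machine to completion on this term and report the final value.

t=0: [C=(-4 * ((λy. 2) 2)) | E=∅ | K=∅]
t=1: [C=-4 | E=∅ | K=[mulR]]
t=2: [C=((λy. 2) 2) | E=∅ | K=[mulL(-4)]]
t=3: [C=(λy. 2) | E=∅ | K=[arg :: mulL(-4)]]
t=4: [C=2 | E=∅ | K=[fun :: mulL(-4)]]
t=5: [C=2 | E={y↦2} | K=[mulL(-4)]]
→ final value -8

Answer: -8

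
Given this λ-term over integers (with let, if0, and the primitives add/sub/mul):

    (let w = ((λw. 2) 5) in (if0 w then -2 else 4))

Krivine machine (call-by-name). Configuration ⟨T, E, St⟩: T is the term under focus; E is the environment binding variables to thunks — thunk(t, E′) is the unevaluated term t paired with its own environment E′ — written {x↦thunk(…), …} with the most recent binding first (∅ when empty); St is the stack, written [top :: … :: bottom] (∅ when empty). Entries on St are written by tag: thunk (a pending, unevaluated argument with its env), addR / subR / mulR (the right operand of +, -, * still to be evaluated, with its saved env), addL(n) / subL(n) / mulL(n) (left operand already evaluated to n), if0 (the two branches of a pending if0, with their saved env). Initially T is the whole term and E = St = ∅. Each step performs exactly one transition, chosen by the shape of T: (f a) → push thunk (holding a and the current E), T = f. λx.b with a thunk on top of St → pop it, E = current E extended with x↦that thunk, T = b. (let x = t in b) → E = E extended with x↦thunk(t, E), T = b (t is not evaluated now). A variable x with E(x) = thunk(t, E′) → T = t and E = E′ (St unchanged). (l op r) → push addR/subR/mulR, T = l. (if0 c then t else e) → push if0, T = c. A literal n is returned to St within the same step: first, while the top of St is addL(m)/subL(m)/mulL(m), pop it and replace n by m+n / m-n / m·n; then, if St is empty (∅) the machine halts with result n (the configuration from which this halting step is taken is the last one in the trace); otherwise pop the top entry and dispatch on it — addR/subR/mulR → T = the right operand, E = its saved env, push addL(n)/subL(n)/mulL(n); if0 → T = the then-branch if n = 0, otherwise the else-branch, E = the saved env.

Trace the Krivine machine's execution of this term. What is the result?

t=0: <T=(let w = ((λw. 2) 5) in (if0 w then -2 else 4)), E=∅, St=∅>
t=1: <T=(if0 w then -2 else 4), E={w↦thunk(((λw. 2) 5), ∅)}, St=∅>
t=2: <T=w, E={w↦thunk(((λw. 2) 5), ∅)}, St=[if0]>
t=3: <T=((λw. 2) 5), E=∅, St=[if0]>
t=4: <T=(λw. 2), E=∅, St=[thunk :: if0]>
t=5: <T=2, E={w↦thunk(5, ∅)}, St=[if0]>
t=6: <T=4, E={w↦thunk(((λw. 2) 5), ∅)}, St=∅>
→ final value 4

Answer: 4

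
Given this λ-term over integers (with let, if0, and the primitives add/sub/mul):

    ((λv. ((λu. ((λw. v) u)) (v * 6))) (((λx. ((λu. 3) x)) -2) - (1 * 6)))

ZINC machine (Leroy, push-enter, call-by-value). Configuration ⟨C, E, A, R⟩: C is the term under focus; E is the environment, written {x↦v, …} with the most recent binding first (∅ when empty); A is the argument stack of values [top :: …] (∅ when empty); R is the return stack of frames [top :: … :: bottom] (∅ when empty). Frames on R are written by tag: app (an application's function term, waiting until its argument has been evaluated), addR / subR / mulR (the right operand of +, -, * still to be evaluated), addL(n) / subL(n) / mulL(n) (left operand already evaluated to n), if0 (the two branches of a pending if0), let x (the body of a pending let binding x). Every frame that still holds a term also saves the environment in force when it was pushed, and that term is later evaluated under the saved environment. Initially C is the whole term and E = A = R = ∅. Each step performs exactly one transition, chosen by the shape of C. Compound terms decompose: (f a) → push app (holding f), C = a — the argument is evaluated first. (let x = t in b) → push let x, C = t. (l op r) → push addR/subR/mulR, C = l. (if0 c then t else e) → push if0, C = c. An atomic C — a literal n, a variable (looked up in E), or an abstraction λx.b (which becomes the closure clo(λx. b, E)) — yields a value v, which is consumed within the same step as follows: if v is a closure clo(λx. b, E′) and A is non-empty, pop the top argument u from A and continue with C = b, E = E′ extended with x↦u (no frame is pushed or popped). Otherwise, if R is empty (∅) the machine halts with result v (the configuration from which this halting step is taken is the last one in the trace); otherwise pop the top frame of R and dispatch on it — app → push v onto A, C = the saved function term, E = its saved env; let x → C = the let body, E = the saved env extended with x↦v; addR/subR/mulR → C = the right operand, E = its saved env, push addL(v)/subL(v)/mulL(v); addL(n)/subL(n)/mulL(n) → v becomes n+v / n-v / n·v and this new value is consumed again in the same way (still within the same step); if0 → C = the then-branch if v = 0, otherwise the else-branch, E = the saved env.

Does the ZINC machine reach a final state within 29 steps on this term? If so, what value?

Answer: -3

Machine steps:
step 0: ⟨C=((λv. ((λu. ((λw. v) u)) (v * 6))) (((λx. ((λu. 3) x)) -2) - (1 * 6))); E=∅; A=∅; R=∅⟩
step 1: ⟨C=(((λx. ((λu. 3) x)) -2) - (1 * 6)); E=∅; A=∅; R=[app]⟩
step 2: ⟨C=((λx. ((λu. 3) x)) -2); E=∅; A=∅; R=[subR :: app]⟩
step 3: ⟨C=-2; E=∅; A=∅; R=[app :: subR :: app]⟩
step 4: ⟨C=(λx. ((λu. 3) x)); E=∅; A=[-2]; R=[subR :: app]⟩
step 5: ⟨C=((λu. 3) x); E={x↦-2}; A=∅; R=[subR :: app]⟩
step 6: ⟨C=x; E={x↦-2}; A=∅; R=[app :: subR :: app]⟩
step 7: ⟨C=(λu. 3); E={x↦-2}; A=[-2]; R=[subR :: app]⟩
step 8: ⟨C=3; E={u↦-2, x↦-2}; A=∅; R=[subR :: app]⟩
step 9: ⟨C=(1 * 6); E=∅; A=∅; R=[subL(3) :: app]⟩
step 10: ⟨C=1; E=∅; A=∅; R=[mulR :: subL(3) :: app]⟩
step 11: ⟨C=6; E=∅; A=∅; R=[mulL(1) :: subL(3) :: app]⟩
step 12: ⟨C=(λv. ((λu. ((λw. v) u)) (v * 6))); E=∅; A=[-3]; R=∅⟩
step 13: ⟨C=((λu. ((λw. v) u)) (v * 6)); E={v↦-3}; A=∅; R=∅⟩
step 14: ⟨C=(v * 6); E={v↦-3}; A=∅; R=[app]⟩
step 15: ⟨C=v; E={v↦-3}; A=∅; R=[mulR :: app]⟩
step 16: ⟨C=6; E={v↦-3}; A=∅; R=[mulL(-3) :: app]⟩
step 17: ⟨C=(λu. ((λw. v) u)); E={v↦-3}; A=[-18]; R=∅⟩
step 18: ⟨C=((λw. v) u); E={u↦-18, v↦-3}; A=∅; R=∅⟩
step 19: ⟨C=u; E={u↦-18, v↦-3}; A=∅; R=[app]⟩
step 20: ⟨C=(λw. v); E={u↦-18, v↦-3}; A=[-18]; R=∅⟩
step 21: ⟨C=v; E={w↦-18, u↦-18, v↦-3}; A=∅; R=∅⟩
→ final value -3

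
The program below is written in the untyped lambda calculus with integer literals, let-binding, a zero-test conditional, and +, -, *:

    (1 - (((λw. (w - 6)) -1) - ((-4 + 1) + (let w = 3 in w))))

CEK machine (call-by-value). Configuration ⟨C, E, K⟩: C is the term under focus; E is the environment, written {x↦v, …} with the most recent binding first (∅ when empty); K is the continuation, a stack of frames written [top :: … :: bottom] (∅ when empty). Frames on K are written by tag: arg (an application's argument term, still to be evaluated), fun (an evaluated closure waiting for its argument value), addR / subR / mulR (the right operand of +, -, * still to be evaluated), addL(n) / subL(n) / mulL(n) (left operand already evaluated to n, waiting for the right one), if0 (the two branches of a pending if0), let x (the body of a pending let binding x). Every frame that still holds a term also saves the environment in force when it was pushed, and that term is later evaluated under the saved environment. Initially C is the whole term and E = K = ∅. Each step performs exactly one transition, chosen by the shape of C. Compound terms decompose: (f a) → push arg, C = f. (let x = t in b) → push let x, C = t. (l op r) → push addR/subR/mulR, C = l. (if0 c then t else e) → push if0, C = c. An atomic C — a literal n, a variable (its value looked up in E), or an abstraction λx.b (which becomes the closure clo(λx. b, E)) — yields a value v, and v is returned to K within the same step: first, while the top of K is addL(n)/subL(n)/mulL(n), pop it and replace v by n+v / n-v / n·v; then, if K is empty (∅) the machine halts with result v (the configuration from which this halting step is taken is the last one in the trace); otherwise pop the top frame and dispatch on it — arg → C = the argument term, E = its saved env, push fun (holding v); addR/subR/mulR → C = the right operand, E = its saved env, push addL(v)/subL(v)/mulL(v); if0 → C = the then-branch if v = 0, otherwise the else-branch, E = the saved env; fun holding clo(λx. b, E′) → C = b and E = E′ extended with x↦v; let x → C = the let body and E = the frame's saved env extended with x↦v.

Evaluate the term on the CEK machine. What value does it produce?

Answer: 8

Machine steps:
t=0: ⟨C=(1 - (((λw. (w - 6)) -1) - ((-4 + 1) + (let w = 3 in w)))); E=∅; K=∅⟩
t=1: ⟨C=1; E=∅; K=[subR]⟩
t=2: ⟨C=(((λw. (w - 6)) -1) - ((-4 + 1) + (let w = 3 in w))); E=∅; K=[subL(1)]⟩
t=3: ⟨C=((λw. (w - 6)) -1); E=∅; K=[subR :: subL(1)]⟩
t=4: ⟨C=(λw. (w - 6)); E=∅; K=[arg :: subR :: subL(1)]⟩
t=5: ⟨C=-1; E=∅; K=[fun :: subR :: subL(1)]⟩
t=6: ⟨C=(w - 6); E={w↦-1}; K=[subR :: subL(1)]⟩
t=7: ⟨C=w; E={w↦-1}; K=[subR :: subR :: subL(1)]⟩
t=8: ⟨C=6; E={w↦-1}; K=[subL(-1) :: subR :: subL(1)]⟩
t=9: ⟨C=((-4 + 1) + (let w = 3 in w)); E=∅; K=[subL(-7) :: subL(1)]⟩
t=10: ⟨C=(-4 + 1); E=∅; K=[addR :: subL(-7) :: subL(1)]⟩
t=11: ⟨C=-4; E=∅; K=[addR :: addR :: subL(-7) :: subL(1)]⟩
t=12: ⟨C=1; E=∅; K=[addL(-4) :: addR :: subL(-7) :: subL(1)]⟩
t=13: ⟨C=(let w = 3 in w); E=∅; K=[addL(-3) :: subL(-7) :: subL(1)]⟩
t=14: ⟨C=3; E=∅; K=[let w :: addL(-3) :: subL(-7) :: subL(1)]⟩
t=15: ⟨C=w; E={w↦3}; K=[addL(-3) :: subL(-7) :: subL(1)]⟩
→ final value 8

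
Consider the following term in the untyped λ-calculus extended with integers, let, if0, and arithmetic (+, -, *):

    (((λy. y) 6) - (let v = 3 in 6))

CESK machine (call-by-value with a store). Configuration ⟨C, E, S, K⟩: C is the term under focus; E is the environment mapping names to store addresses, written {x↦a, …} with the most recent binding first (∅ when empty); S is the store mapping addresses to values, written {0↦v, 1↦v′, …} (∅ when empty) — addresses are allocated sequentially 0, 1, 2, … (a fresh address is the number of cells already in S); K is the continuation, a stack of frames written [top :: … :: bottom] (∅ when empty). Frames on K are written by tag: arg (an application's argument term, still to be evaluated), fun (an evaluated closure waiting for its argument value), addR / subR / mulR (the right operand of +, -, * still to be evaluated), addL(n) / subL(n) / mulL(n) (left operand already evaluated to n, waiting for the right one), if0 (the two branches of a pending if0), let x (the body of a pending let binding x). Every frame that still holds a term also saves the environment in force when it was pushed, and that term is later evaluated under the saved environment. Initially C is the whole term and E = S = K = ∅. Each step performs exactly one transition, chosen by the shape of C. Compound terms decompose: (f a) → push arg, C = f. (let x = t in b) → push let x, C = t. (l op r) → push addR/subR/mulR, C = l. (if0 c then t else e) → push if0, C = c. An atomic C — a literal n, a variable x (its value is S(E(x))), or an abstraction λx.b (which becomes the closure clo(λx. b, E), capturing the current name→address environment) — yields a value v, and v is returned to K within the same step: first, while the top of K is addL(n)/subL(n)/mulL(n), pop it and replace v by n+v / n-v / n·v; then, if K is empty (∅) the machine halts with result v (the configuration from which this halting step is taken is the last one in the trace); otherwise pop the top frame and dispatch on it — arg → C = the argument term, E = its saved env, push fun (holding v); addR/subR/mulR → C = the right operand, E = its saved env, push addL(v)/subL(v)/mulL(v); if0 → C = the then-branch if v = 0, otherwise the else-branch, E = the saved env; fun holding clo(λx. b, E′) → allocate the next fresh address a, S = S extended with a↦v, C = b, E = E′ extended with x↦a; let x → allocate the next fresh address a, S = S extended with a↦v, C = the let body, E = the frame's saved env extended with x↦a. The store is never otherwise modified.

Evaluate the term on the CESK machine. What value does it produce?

step 0: <C=(((λy. y) 6) - (let v = 3 in 6)), E=∅, S=∅, K=∅>
step 1: <C=((λy. y) 6), E=∅, S=∅, K=[subR]>
step 2: <C=(λy. y), E=∅, S=∅, K=[arg :: subR]>
step 3: <C=6, E=∅, S=∅, K=[fun :: subR]>
step 4: <C=y, E={y↦0}, S={0↦6}, K=[subR]>
step 5: <C=(let v = 3 in 6), E=∅, S={0↦6}, K=[subL(6)]>
step 6: <C=3, E=∅, S={0↦6}, K=[let v :: subL(6)]>
step 7: <C=6, E={v↦1}, S={0↦6, 1↦3}, K=[subL(6)]>
→ final value 0

Answer: 0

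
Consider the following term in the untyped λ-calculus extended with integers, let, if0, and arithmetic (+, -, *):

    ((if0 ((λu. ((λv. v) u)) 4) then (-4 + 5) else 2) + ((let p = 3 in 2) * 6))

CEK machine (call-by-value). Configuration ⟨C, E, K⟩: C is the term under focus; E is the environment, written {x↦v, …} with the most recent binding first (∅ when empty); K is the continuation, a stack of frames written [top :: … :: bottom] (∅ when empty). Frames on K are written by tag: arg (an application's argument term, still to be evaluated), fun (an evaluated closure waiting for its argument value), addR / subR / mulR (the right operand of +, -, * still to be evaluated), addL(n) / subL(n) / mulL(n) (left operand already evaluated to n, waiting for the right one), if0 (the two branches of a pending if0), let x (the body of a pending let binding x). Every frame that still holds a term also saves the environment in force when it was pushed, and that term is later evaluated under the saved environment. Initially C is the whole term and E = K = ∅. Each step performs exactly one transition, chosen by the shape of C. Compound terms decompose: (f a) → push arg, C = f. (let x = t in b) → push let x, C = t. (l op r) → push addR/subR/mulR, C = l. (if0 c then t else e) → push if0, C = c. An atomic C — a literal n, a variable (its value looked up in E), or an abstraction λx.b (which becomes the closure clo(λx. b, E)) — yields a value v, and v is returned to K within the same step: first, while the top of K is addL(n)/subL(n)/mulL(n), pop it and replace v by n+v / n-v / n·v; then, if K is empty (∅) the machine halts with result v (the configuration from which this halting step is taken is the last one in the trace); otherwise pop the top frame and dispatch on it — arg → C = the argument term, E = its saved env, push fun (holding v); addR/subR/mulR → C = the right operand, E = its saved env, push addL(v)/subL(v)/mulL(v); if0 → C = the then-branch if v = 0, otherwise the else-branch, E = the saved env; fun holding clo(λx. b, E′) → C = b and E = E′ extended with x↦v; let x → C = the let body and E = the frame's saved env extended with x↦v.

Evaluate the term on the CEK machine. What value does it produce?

step 0: ⟨C=((if0 ((λu. ((λv. v) u)) 4) then (-4 + 5) else 2) + ((let p = 3 in 2) * 6)); E=∅; K=∅⟩
step 1: ⟨C=(if0 ((λu. ((λv. v) u)) 4) then (-4 + 5) else 2); E=∅; K=[addR]⟩
step 2: ⟨C=((λu. ((λv. v) u)) 4); E=∅; K=[if0 :: addR]⟩
step 3: ⟨C=(λu. ((λv. v) u)); E=∅; K=[arg :: if0 :: addR]⟩
step 4: ⟨C=4; E=∅; K=[fun :: if0 :: addR]⟩
step 5: ⟨C=((λv. v) u); E={u↦4}; K=[if0 :: addR]⟩
step 6: ⟨C=(λv. v); E={u↦4}; K=[arg :: if0 :: addR]⟩
step 7: ⟨C=u; E={u↦4}; K=[fun :: if0 :: addR]⟩
step 8: ⟨C=v; E={v↦4, u↦4}; K=[if0 :: addR]⟩
step 9: ⟨C=2; E=∅; K=[addR]⟩
step 10: ⟨C=((let p = 3 in 2) * 6); E=∅; K=[addL(2)]⟩
step 11: ⟨C=(let p = 3 in 2); E=∅; K=[mulR :: addL(2)]⟩
step 12: ⟨C=3; E=∅; K=[let p :: mulR :: addL(2)]⟩
step 13: ⟨C=2; E={p↦3}; K=[mulR :: addL(2)]⟩
step 14: ⟨C=6; E=∅; K=[mulL(2) :: addL(2)]⟩
→ final value 14

Answer: 14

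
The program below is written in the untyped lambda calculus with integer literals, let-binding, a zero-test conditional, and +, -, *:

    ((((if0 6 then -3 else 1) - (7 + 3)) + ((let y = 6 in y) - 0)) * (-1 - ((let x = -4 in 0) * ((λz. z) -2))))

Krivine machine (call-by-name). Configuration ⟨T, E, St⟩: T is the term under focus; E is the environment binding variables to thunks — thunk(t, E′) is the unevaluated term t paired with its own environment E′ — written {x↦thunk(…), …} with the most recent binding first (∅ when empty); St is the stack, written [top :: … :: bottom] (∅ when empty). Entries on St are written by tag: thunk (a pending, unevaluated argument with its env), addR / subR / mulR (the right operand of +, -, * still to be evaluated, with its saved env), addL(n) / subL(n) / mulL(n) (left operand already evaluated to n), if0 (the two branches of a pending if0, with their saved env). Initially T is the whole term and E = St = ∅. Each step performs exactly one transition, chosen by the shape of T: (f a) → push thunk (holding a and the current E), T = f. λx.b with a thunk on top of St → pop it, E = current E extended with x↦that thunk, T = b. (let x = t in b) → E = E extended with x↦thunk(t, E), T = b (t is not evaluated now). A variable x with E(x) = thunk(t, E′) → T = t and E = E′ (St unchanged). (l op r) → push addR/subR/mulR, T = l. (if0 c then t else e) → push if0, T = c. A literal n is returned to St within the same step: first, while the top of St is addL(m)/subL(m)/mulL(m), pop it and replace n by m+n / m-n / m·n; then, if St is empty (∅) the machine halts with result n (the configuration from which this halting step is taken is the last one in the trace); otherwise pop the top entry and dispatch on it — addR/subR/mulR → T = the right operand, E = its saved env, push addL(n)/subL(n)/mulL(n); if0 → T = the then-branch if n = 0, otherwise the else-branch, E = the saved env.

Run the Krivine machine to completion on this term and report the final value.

Answer: 3

Machine steps:
0. ⟨T=((((if0 6 then -3 else 1) - (7 + 3)) + ((let y = 6 in y) - 0)) * (-1 - ((let x = -4 in 0) * ((λz. z) -2)))); E=∅; St=∅⟩
1. ⟨T=(((if0 6 then -3 else 1) - (7 + 3)) + ((let y = 6 in y) - 0)); E=∅; St=[mulR]⟩
2. ⟨T=((if0 6 then -3 else 1) - (7 + 3)); E=∅; St=[addR :: mulR]⟩
3. ⟨T=(if0 6 then -3 else 1); E=∅; St=[subR :: addR :: mulR]⟩
4. ⟨T=6; E=∅; St=[if0 :: subR :: addR :: mulR]⟩
5. ⟨T=1; E=∅; St=[subR :: addR :: mulR]⟩
6. ⟨T=(7 + 3); E=∅; St=[subL(1) :: addR :: mulR]⟩
7. ⟨T=7; E=∅; St=[addR :: subL(1) :: addR :: mulR]⟩
8. ⟨T=3; E=∅; St=[addL(7) :: subL(1) :: addR :: mulR]⟩
9. ⟨T=((let y = 6 in y) - 0); E=∅; St=[addL(-9) :: mulR]⟩
10. ⟨T=(let y = 6 in y); E=∅; St=[subR :: addL(-9) :: mulR]⟩
11. ⟨T=y; E={y↦thunk(6, ∅)}; St=[subR :: addL(-9) :: mulR]⟩
12. ⟨T=6; E=∅; St=[subR :: addL(-9) :: mulR]⟩
13. ⟨T=0; E=∅; St=[subL(6) :: addL(-9) :: mulR]⟩
14. ⟨T=(-1 - ((let x = -4 in 0) * ((λz. z) -2))); E=∅; St=[mulL(-3)]⟩
15. ⟨T=-1; E=∅; St=[subR :: mulL(-3)]⟩
16. ⟨T=((let x = -4 in 0) * ((λz. z) -2)); E=∅; St=[subL(-1) :: mulL(-3)]⟩
17. ⟨T=(let x = -4 in 0); E=∅; St=[mulR :: subL(-1) :: mulL(-3)]⟩
18. ⟨T=0; E={x↦thunk(-4, ∅)}; St=[mulR :: subL(-1) :: mulL(-3)]⟩
19. ⟨T=((λz. z) -2); E=∅; St=[mulL(0) :: subL(-1) :: mulL(-3)]⟩
20. ⟨T=(λz. z); E=∅; St=[thunk :: mulL(0) :: subL(-1) :: mulL(-3)]⟩
21. ⟨T=z; E={z↦thunk(-2, ∅)}; St=[mulL(0) :: subL(-1) :: mulL(-3)]⟩
22. ⟨T=-2; E=∅; St=[mulL(0) :: subL(-1) :: mulL(-3)]⟩
→ final value 3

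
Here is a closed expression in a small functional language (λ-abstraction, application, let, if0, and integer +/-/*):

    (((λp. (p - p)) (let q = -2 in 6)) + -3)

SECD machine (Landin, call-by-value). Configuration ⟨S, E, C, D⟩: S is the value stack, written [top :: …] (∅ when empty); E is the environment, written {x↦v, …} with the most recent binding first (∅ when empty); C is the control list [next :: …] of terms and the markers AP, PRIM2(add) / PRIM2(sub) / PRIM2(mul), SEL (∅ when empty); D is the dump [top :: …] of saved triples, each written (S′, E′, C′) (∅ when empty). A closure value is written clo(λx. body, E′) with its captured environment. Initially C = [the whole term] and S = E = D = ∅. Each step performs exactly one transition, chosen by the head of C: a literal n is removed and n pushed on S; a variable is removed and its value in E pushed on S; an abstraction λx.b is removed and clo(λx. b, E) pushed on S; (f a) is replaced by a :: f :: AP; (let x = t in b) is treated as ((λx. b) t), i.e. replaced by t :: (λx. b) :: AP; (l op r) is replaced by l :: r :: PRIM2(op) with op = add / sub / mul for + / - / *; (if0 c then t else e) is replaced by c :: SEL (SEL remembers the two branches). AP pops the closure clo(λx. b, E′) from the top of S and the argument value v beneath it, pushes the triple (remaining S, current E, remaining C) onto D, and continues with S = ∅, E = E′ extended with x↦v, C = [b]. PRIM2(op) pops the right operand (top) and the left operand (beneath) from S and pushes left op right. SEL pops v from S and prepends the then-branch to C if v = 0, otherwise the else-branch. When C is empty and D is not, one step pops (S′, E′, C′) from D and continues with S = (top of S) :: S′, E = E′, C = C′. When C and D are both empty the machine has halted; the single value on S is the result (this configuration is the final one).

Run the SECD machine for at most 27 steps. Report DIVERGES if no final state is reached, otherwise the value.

t=0: <S=∅, E=∅, C=[(((λp. (p - p)) (let q = -2 in 6)) + -3)], D=∅>
t=1: <S=∅, E=∅, C=[((λp. (p - p)) (let q = -2 in 6)) :: -3 :: PRIM2(add)], D=∅>
t=2: <S=∅, E=∅, C=[(let q = -2 in 6) :: (λp. (p - p)) :: AP :: -3 :: PRIM2(add)], D=∅>
t=3: <S=∅, E=∅, C=[-2 :: (λq. 6) :: AP :: (λp. (p - p)) :: AP :: -3 :: PRIM2(add)], D=∅>
t=4: <S=[-2], E=∅, C=[(λq. 6) :: AP :: (λp. (p - p)) :: AP :: -3 :: PRIM2(add)], D=∅>
t=5: <S=[clo(λq. 6, ∅) :: -2], E=∅, C=[AP :: (λp. (p - p)) :: AP :: -3 :: PRIM2(add)], D=∅>
t=6: <S=∅, E={q↦-2}, C=[6], D=[(∅, ∅, [(λp. (p - p)) :: AP :: -3 :: PRIM2(add)])]>
t=7: <S=[6], E={q↦-2}, C=∅, D=[(∅, ∅, [(λp. (p - p)) :: AP :: -3 :: PRIM2(add)])]>
t=8: <S=[6], E=∅, C=[(λp. (p - p)) :: AP :: -3 :: PRIM2(add)], D=∅>
t=9: <S=[clo(λp. (p - p), ∅) :: 6], E=∅, C=[AP :: -3 :: PRIM2(add)], D=∅>
t=10: <S=∅, E={p↦6}, C=[(p - p)], D=[(∅, ∅, [-3 :: PRIM2(add)])]>
t=11: <S=∅, E={p↦6}, C=[p :: p :: PRIM2(sub)], D=[(∅, ∅, [-3 :: PRIM2(add)])]>
t=12: <S=[6], E={p↦6}, C=[p :: PRIM2(sub)], D=[(∅, ∅, [-3 :: PRIM2(add)])]>
t=13: <S=[6 :: 6], E={p↦6}, C=[PRIM2(sub)], D=[(∅, ∅, [-3 :: PRIM2(add)])]>
t=14: <S=[0], E={p↦6}, C=∅, D=[(∅, ∅, [-3 :: PRIM2(add)])]>
t=15: <S=[0], E=∅, C=[-3 :: PRIM2(add)], D=∅>
t=16: <S=[-3 :: 0], E=∅, C=[PRIM2(add)], D=∅>
t=17: <S=[-3], E=∅, C=∅, D=∅>
→ final value -3

Answer: -3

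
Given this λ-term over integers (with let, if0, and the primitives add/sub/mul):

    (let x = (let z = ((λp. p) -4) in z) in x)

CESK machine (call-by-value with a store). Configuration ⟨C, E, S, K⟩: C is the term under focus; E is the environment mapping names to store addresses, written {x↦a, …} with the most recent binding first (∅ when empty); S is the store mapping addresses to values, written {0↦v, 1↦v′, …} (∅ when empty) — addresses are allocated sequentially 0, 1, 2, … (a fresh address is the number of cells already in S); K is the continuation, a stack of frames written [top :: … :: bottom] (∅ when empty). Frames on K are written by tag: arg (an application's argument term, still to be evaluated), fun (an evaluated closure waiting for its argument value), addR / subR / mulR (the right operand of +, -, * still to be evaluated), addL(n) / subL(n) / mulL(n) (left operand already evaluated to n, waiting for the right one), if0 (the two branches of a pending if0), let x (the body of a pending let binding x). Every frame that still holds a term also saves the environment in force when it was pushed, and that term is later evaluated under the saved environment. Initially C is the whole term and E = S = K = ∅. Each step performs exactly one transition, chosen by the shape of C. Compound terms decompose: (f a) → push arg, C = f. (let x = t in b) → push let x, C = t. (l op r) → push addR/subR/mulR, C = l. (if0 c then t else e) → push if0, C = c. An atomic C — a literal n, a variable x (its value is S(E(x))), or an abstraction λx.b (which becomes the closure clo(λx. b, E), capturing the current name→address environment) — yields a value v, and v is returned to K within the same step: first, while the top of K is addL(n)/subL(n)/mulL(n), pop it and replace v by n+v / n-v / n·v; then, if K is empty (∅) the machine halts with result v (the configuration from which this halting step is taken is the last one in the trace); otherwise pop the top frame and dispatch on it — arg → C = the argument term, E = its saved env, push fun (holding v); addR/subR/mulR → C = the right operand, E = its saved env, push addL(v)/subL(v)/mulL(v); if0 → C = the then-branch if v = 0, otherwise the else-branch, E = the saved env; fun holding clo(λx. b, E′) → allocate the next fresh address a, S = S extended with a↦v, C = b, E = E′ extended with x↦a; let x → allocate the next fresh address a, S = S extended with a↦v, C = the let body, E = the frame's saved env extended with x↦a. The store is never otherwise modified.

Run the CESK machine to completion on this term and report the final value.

[0] ⟨C=(let x = (let z = ((λp. p) -4) in z) in x); E=∅; S=∅; K=∅⟩
[1] ⟨C=(let z = ((λp. p) -4) in z); E=∅; S=∅; K=[let x]⟩
[2] ⟨C=((λp. p) -4); E=∅; S=∅; K=[let z :: let x]⟩
[3] ⟨C=(λp. p); E=∅; S=∅; K=[arg :: let z :: let x]⟩
[4] ⟨C=-4; E=∅; S=∅; K=[fun :: let z :: let x]⟩
[5] ⟨C=p; E={p↦0}; S={0↦-4}; K=[let z :: let x]⟩
[6] ⟨C=z; E={z↦1}; S={0↦-4, 1↦-4}; K=[let x]⟩
[7] ⟨C=x; E={x↦2}; S={0↦-4, 1↦-4, 2↦-4}; K=∅⟩
→ final value -4

Answer: -4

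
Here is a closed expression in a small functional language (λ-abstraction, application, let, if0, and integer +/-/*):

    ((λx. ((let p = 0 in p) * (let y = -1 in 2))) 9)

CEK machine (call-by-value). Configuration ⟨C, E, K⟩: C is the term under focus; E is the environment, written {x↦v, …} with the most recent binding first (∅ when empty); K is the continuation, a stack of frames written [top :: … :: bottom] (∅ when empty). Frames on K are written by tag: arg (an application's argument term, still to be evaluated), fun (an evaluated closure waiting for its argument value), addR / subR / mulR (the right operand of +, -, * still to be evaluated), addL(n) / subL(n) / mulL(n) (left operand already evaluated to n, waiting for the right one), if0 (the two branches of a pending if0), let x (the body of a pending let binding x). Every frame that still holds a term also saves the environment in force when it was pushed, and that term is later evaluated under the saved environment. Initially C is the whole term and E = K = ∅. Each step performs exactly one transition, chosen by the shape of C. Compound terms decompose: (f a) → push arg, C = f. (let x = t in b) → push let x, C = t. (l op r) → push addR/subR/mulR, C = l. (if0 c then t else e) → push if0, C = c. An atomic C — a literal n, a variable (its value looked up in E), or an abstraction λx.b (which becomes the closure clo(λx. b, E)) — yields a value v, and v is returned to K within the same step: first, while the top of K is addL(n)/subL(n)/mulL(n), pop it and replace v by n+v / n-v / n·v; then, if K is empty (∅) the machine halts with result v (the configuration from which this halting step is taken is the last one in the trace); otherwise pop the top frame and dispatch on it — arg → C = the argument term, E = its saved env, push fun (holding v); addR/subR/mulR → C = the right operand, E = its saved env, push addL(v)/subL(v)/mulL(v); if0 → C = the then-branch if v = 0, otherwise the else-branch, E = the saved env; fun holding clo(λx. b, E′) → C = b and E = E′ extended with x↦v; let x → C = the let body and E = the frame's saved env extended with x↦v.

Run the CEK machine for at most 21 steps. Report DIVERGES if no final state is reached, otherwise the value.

Answer: 0

Derivation:
t=0: [C=((λx. ((let p = 0 in p) * (let y = -1 in 2))) 9) | E=∅ | K=∅]
t=1: [C=(λx. ((let p = 0 in p) * (let y = -1 in 2))) | E=∅ | K=[arg]]
t=2: [C=9 | E=∅ | K=[fun]]
t=3: [C=((let p = 0 in p) * (let y = -1 in 2)) | E={x↦9} | K=∅]
t=4: [C=(let p = 0 in p) | E={x↦9} | K=[mulR]]
t=5: [C=0 | E={x↦9} | K=[let p :: mulR]]
t=6: [C=p | E={p↦0, x↦9} | K=[mulR]]
t=7: [C=(let y = -1 in 2) | E={x↦9} | K=[mulL(0)]]
t=8: [C=-1 | E={x↦9} | K=[let y :: mulL(0)]]
t=9: [C=2 | E={y↦-1, x↦9} | K=[mulL(0)]]
→ final value 0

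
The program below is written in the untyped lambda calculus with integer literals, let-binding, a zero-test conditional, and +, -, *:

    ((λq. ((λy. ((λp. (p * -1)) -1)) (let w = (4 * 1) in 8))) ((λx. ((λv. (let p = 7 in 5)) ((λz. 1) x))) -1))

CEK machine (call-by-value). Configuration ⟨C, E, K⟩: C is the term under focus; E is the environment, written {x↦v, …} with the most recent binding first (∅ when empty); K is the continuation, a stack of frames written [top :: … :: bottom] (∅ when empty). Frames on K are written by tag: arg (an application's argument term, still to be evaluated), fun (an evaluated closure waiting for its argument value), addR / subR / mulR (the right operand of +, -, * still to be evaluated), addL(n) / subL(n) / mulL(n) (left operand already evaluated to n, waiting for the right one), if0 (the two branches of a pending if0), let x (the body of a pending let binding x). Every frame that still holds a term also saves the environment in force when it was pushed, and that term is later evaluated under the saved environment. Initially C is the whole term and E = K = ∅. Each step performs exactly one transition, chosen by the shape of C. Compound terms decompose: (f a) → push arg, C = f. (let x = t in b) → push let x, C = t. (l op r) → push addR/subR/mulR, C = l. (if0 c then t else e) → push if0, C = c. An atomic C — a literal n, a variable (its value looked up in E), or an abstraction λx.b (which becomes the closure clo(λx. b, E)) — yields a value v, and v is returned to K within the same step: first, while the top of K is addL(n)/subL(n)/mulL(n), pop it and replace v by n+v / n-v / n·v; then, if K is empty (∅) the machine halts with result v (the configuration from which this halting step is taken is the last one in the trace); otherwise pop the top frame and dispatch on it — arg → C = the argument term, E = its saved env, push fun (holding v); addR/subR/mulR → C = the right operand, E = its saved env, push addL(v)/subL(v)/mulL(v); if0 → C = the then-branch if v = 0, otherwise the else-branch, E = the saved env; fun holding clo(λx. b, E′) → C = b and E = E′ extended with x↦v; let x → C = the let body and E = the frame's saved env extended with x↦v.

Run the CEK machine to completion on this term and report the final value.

Answer: 1

Derivation:
0. [C=((λq. ((λy. ((λp. (p * -1)) -1)) (let w = (4 * 1) in 8))) ((λx. ((λv. (let p = 7 in 5)) ((λz. 1) x))) -1)) | E=∅ | K=∅]
1. [C=(λq. ((λy. ((λp. (p * -1)) -1)) (let w = (4 * 1) in 8))) | E=∅ | K=[arg]]
2. [C=((λx. ((λv. (let p = 7 in 5)) ((λz. 1) x))) -1) | E=∅ | K=[fun]]
3. [C=(λx. ((λv. (let p = 7 in 5)) ((λz. 1) x))) | E=∅ | K=[arg :: fun]]
4. [C=-1 | E=∅ | K=[fun :: fun]]
5. [C=((λv. (let p = 7 in 5)) ((λz. 1) x)) | E={x↦-1} | K=[fun]]
6. [C=(λv. (let p = 7 in 5)) | E={x↦-1} | K=[arg :: fun]]
7. [C=((λz. 1) x) | E={x↦-1} | K=[fun :: fun]]
8. [C=(λz. 1) | E={x↦-1} | K=[arg :: fun :: fun]]
9. [C=x | E={x↦-1} | K=[fun :: fun :: fun]]
10. [C=1 | E={z↦-1, x↦-1} | K=[fun :: fun]]
11. [C=(let p = 7 in 5) | E={v↦1, x↦-1} | K=[fun]]
12. [C=7 | E={v↦1, x↦-1} | K=[let p :: fun]]
13. [C=5 | E={p↦7, v↦1, x↦-1} | K=[fun]]
14. [C=((λy. ((λp. (p * -1)) -1)) (let w = (4 * 1) in 8)) | E={q↦5} | K=∅]
15. [C=(λy. ((λp. (p * -1)) -1)) | E={q↦5} | K=[arg]]
16. [C=(let w = (4 * 1) in 8) | E={q↦5} | K=[fun]]
17. [C=(4 * 1) | E={q↦5} | K=[let w :: fun]]
18. [C=4 | E={q↦5} | K=[mulR :: let w :: fun]]
19. [C=1 | E={q↦5} | K=[mulL(4) :: let w :: fun]]
20. [C=8 | E={w↦4, q↦5} | K=[fun]]
21. [C=((λp. (p * -1)) -1) | E={y↦8, q↦5} | K=∅]
22. [C=(λp. (p * -1)) | E={y↦8, q↦5} | K=[arg]]
23. [C=-1 | E={y↦8, q↦5} | K=[fun]]
24. [C=(p * -1) | E={p↦-1, y↦8, q↦5} | K=∅]
25. [C=p | E={p↦-1, y↦8, q↦5} | K=[mulR]]
26. [C=-1 | E={p↦-1, y↦8, q↦5} | K=[mulL(-1)]]
→ final value 1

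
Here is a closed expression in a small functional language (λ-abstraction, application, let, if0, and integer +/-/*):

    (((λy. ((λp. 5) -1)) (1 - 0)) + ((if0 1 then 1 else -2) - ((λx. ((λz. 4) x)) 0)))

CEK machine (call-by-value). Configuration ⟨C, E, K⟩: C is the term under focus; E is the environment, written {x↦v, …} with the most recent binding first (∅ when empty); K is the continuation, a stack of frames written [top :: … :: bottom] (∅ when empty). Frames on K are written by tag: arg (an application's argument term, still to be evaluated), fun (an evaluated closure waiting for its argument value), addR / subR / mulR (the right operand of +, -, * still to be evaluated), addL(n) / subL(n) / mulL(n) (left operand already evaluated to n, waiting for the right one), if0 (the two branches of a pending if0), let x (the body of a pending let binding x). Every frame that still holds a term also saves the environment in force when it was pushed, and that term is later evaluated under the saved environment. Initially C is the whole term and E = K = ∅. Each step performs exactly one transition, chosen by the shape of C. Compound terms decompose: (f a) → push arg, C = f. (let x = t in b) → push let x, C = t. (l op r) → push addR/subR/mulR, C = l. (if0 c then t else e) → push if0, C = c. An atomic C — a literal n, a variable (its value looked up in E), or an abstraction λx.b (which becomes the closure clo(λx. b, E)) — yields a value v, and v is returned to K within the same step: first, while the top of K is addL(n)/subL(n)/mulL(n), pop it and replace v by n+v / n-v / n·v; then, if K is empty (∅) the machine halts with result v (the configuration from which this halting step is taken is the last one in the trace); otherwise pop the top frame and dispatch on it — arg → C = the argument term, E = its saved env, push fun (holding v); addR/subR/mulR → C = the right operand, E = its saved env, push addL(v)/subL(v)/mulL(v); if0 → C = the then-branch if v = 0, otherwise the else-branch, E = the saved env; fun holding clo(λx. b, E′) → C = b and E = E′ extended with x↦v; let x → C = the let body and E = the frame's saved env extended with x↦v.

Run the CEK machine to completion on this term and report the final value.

[0] ⟨C=(((λy. ((λp. 5) -1)) (1 - 0)) + ((if0 1 then 1 else -2) - ((λx. ((λz. 4) x)) 0))); E=∅; K=∅⟩
[1] ⟨C=((λy. ((λp. 5) -1)) (1 - 0)); E=∅; K=[addR]⟩
[2] ⟨C=(λy. ((λp. 5) -1)); E=∅; K=[arg :: addR]⟩
[3] ⟨C=(1 - 0); E=∅; K=[fun :: addR]⟩
[4] ⟨C=1; E=∅; K=[subR :: fun :: addR]⟩
[5] ⟨C=0; E=∅; K=[subL(1) :: fun :: addR]⟩
[6] ⟨C=((λp. 5) -1); E={y↦1}; K=[addR]⟩
[7] ⟨C=(λp. 5); E={y↦1}; K=[arg :: addR]⟩
[8] ⟨C=-1; E={y↦1}; K=[fun :: addR]⟩
[9] ⟨C=5; E={p↦-1, y↦1}; K=[addR]⟩
[10] ⟨C=((if0 1 then 1 else -2) - ((λx. ((λz. 4) x)) 0)); E=∅; K=[addL(5)]⟩
[11] ⟨C=(if0 1 then 1 else -2); E=∅; K=[subR :: addL(5)]⟩
[12] ⟨C=1; E=∅; K=[if0 :: subR :: addL(5)]⟩
[13] ⟨C=-2; E=∅; K=[subR :: addL(5)]⟩
[14] ⟨C=((λx. ((λz. 4) x)) 0); E=∅; K=[subL(-2) :: addL(5)]⟩
[15] ⟨C=(λx. ((λz. 4) x)); E=∅; K=[arg :: subL(-2) :: addL(5)]⟩
[16] ⟨C=0; E=∅; K=[fun :: subL(-2) :: addL(5)]⟩
[17] ⟨C=((λz. 4) x); E={x↦0}; K=[subL(-2) :: addL(5)]⟩
[18] ⟨C=(λz. 4); E={x↦0}; K=[arg :: subL(-2) :: addL(5)]⟩
[19] ⟨C=x; E={x↦0}; K=[fun :: subL(-2) :: addL(5)]⟩
[20] ⟨C=4; E={z↦0, x↦0}; K=[subL(-2) :: addL(5)]⟩
→ final value -1

Answer: -1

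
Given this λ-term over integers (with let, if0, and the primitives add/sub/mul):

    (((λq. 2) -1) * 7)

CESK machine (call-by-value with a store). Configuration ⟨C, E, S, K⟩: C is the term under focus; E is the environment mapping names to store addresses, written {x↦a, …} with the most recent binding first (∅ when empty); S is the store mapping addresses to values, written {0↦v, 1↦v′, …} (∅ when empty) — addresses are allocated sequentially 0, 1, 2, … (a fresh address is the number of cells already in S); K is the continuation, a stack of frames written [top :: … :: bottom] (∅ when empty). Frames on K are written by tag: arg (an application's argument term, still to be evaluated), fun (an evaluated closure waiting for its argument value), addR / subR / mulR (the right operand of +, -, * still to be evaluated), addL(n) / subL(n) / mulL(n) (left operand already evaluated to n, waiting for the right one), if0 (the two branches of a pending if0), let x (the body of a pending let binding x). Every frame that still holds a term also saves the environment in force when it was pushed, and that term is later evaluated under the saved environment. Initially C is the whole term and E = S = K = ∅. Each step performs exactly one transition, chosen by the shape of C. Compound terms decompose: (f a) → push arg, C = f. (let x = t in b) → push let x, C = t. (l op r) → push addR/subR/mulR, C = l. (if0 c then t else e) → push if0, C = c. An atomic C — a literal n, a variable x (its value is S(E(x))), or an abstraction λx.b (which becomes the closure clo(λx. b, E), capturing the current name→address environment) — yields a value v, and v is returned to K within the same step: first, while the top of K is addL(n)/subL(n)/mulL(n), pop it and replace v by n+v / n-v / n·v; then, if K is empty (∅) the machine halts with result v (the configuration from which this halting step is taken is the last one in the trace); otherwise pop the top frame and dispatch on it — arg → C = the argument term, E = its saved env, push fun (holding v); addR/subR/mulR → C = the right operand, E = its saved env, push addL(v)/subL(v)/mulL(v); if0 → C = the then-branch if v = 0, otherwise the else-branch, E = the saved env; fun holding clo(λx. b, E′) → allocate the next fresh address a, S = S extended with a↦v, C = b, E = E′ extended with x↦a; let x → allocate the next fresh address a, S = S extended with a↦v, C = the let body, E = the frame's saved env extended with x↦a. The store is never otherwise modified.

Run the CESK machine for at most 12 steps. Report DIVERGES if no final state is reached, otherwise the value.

Answer: 14

Machine steps:
t=0: <C=(((λq. 2) -1) * 7), E=∅, S=∅, K=∅>
t=1: <C=((λq. 2) -1), E=∅, S=∅, K=[mulR]>
t=2: <C=(λq. 2), E=∅, S=∅, K=[arg :: mulR]>
t=3: <C=-1, E=∅, S=∅, K=[fun :: mulR]>
t=4: <C=2, E={q↦0}, S={0↦-1}, K=[mulR]>
t=5: <C=7, E=∅, S={0↦-1}, K=[mulL(2)]>
→ final value 14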